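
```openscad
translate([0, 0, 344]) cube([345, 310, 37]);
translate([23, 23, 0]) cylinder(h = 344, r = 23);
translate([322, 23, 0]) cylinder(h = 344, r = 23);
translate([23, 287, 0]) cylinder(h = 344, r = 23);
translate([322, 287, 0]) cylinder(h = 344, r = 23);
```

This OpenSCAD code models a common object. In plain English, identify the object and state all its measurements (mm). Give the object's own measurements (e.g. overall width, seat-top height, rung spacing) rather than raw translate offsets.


A four-legged stool. The seat is a 345×310×37 mm slab whose top surface is at z = 381 mm; four round legs, each 46 mm in diameter, run from the floor (z = 0) to the underside of the seat, each leg's axis is inset half a diameter from the nearest pair of seat edges (so the leg's bounding box is flush with the corner).


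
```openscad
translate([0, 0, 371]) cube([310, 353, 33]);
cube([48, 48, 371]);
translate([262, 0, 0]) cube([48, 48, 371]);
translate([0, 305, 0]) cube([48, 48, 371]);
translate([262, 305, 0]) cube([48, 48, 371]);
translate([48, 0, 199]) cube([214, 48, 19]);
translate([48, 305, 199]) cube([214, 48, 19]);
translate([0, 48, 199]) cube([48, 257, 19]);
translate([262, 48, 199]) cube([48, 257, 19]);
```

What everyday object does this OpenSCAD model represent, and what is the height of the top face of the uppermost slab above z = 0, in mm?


A stool. The seat height is 404 mm.

A 310×353×33 slab at z = 371 on four corner posts — a stool. The seat top is 371 + 33 = 404 mm.


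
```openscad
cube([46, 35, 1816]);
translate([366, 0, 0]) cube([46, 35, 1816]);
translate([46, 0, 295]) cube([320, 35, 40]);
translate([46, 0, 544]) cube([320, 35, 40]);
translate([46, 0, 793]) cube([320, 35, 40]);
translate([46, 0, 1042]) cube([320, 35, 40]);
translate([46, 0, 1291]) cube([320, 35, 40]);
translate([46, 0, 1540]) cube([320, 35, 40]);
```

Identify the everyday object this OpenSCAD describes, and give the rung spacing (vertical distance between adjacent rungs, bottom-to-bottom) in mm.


A ladder. The rung spacing is 249 mm.

Two tall 46×35 posts with 6 short bars between them — a ladder. Adjacent rungs sit at z = 295 and z = 544, so the spacing is 544 − 295 = 249 mm.


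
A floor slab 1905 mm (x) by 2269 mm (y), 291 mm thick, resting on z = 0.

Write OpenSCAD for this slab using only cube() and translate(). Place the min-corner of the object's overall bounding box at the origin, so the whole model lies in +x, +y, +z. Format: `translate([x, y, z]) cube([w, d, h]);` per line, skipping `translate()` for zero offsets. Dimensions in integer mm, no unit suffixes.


cube([1905, 2269, 291]);


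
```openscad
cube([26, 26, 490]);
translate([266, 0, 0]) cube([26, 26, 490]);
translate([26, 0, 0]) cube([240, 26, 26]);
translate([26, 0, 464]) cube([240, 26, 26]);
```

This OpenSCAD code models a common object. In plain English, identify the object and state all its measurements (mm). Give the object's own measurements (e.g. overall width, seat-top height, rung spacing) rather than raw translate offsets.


A rectangular picture frame lying in the x–z plane (depth along y). The opening is 240 mm wide (x) by 438 mm tall (z), surrounded by a border 26 mm wide on all four sides. The frame is 26 mm deep and is made of two full-height vertical stiles with two horizontal rails fitted between them.


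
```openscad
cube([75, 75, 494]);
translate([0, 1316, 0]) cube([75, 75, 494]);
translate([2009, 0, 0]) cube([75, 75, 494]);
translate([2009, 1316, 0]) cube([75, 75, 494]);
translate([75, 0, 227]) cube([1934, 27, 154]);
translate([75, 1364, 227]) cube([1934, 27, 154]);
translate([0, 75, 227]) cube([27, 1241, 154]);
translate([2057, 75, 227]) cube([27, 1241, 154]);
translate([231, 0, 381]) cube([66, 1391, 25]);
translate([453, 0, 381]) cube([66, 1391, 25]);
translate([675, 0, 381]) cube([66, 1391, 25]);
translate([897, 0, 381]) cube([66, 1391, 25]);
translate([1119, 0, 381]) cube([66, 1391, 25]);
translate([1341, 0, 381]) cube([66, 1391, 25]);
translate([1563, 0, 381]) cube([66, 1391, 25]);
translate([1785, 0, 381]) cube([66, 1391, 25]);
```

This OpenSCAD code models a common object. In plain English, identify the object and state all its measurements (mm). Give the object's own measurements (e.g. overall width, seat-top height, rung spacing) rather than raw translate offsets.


A bed frame 2084 mm long (x) by 1391 mm wide (y). Four 75×75 mm corner posts, 494 mm tall, at the corners of the footprint. Four rails of 27 mm thickness and 154 mm height run between adjacent posts with their undersides at z = 227 mm, their outer faces flush with the outside of the frame (the two x-running rails run between the posts' inner faces; the two y-running rails run between the posts' inner faces). 8 slats, each 66 mm wide (x) and 25 mm thick, lie across the top of the two x-running rails, running the full 1391 mm width of the frame in y; along x they sit between the end posts with a 156 mm gap after the −x posts and between neighbouring slats, leaving 158 mm before the +x posts.


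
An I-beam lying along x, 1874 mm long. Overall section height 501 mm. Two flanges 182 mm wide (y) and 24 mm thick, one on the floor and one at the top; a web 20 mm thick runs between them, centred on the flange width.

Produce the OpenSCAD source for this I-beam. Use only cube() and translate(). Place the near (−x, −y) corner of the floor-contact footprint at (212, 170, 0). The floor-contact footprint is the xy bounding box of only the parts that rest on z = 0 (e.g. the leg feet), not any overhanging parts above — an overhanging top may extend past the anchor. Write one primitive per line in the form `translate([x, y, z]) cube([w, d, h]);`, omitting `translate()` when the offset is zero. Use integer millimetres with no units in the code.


translate([212, 170, 0]) cube([1874, 182, 24]);
translate([212, 251, 24]) cube([1874, 20, 453]);
translate([212, 170, 477]) cube([1874, 182, 24]);


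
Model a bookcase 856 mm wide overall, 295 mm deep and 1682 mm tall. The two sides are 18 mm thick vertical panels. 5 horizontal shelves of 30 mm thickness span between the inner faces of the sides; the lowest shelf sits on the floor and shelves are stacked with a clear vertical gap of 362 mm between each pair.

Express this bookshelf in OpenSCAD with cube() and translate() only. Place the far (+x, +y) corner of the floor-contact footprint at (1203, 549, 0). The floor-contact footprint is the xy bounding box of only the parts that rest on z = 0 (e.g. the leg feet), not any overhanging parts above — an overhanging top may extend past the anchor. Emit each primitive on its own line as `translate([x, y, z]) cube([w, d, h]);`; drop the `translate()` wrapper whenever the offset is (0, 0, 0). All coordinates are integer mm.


translate([347, 254, 0]) cube([18, 295, 1682]);
translate([1185, 254, 0]) cube([18, 295, 1682]);
translate([365, 254, 0]) cube([820, 295, 30]);
translate([365, 254, 392]) cube([820, 295, 30]);
translate([365, 254, 784]) cube([820, 295, 30]);
translate([365, 254, 1176]) cube([820, 295, 30]);
translate([365, 254, 1568]) cube([820, 295, 30]);


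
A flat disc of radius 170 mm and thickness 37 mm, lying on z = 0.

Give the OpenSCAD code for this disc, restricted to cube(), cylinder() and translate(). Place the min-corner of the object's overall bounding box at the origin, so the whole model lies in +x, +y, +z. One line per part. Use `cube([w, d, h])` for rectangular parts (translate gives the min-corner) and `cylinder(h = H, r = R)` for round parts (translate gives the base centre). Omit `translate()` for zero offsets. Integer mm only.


translate([170, 170, 0]) cylinder(h = 37, r = 170);


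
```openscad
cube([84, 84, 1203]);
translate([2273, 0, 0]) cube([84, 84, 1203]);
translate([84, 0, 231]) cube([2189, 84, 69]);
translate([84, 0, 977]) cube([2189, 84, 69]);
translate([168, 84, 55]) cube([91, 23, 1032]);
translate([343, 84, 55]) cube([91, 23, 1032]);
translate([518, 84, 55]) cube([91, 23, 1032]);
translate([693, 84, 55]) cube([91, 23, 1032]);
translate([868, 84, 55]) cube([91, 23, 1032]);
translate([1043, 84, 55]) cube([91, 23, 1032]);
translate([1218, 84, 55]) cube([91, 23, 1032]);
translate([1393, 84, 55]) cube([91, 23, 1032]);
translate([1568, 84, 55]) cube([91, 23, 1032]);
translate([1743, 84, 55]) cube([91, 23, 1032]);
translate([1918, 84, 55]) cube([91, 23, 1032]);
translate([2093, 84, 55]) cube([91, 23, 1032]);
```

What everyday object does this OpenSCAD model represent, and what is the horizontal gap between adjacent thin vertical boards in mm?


A fence section. The picket gap is 84 mm.

Two posts, two rails, 12 pickets — a fence section. Span 2189 mm holds 12 pickets of 91 mm with 13 equal gaps: ⌊(2189 − 12·91) / 13⌋ = 84 mm.


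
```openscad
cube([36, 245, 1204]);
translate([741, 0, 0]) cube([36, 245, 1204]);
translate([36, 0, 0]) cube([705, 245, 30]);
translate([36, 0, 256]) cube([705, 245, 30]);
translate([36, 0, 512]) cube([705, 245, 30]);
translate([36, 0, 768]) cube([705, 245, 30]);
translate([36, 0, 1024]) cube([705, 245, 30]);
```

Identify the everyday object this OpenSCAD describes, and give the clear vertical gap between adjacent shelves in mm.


A bookshelf. The clear shelf gap is 226 mm.

Two tall side panels with 5 horizontal boards between them — a bookshelf. The first two shelf undersides are at z = 0 and z = 256; with shelf thickness 30, the clear gap is 256 − 0 − 30 = 226 mm.


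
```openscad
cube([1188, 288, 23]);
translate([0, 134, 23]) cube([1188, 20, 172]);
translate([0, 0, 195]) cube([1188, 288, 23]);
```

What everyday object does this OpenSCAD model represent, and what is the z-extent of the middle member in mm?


An I-beam. The web height is 172 mm.

Two wide flanges with a thin centred web — an I-beam. Overall 218 mm minus two 23 mm flanges gives a web of 218 − 2·23 = 172 mm.


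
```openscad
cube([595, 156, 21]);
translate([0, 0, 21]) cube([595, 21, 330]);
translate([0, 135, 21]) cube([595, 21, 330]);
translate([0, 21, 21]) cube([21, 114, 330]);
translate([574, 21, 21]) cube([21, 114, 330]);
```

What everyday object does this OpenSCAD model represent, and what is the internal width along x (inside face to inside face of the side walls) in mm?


An open box. The internal width is 553 mm.

A 595×156 base slab with four walls standing on it — an open box. The base is 595 mm wide and the walls are 21 mm thick, so the internal width is 595 − 2 × 21 = 553 mm.


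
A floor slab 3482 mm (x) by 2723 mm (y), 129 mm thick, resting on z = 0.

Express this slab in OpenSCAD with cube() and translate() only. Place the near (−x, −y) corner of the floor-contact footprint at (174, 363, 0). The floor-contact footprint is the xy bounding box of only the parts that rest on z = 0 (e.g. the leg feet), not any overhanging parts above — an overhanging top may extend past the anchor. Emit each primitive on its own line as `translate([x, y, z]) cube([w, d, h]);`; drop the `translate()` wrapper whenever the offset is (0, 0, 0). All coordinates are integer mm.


translate([174, 363, 0]) cube([3482, 2723, 129]);


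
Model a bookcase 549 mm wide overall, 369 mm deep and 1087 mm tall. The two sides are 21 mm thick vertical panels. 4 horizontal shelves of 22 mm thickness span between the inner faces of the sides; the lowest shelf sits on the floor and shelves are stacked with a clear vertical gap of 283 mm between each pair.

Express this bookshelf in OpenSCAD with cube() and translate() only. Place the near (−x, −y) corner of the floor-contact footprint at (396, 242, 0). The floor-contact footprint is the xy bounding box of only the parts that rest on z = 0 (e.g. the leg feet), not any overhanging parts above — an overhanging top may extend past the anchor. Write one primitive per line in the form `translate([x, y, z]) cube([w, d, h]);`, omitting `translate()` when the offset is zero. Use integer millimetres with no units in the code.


translate([396, 242, 0]) cube([21, 369, 1087]);
translate([924, 242, 0]) cube([21, 369, 1087]);
translate([417, 242, 0]) cube([507, 369, 22]);
translate([417, 242, 305]) cube([507, 369, 22]);
translate([417, 242, 610]) cube([507, 369, 22]);
translate([417, 242, 915]) cube([507, 369, 22]);


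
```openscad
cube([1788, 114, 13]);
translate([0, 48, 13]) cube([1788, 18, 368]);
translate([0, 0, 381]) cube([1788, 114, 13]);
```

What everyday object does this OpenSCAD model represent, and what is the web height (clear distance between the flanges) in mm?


An I-beam. The web height is 368 mm.

Two wide flanges with a thin centred web — an I-beam. Overall 394 mm minus two 13 mm flanges gives a web of 394 − 2·13 = 368 mm.


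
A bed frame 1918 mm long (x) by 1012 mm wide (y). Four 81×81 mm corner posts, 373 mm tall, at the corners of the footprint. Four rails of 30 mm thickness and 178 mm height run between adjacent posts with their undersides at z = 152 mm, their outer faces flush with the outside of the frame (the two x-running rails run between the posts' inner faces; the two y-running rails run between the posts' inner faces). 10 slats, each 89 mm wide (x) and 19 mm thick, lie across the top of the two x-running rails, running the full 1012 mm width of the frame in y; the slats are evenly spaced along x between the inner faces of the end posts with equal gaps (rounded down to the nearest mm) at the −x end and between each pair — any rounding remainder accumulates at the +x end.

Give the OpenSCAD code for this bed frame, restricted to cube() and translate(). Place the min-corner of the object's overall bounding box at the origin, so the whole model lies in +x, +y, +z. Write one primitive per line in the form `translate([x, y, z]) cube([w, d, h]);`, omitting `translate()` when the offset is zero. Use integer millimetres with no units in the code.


// slat z = rail_z + rail_h = 152 + 178 = 330
// slat gap = ⌊(1756 − 10·89) / 11⌋ = 78
cube([81, 81, 373]);
translate([0, 931, 0]) cube([81, 81, 373]);
translate([1837, 0, 0]) cube([81, 81, 373]);
translate([1837, 931, 0]) cube([81, 81, 373]);
translate([81, 0, 152]) cube([1756, 30, 178]);
translate([81, 982, 152]) cube([1756, 30, 178]);
translate([0, 81, 152]) cube([30, 850, 178]);
translate([1888, 81, 152]) cube([30, 850, 178]);
translate([159, 0, 330]) cube([89, 1012, 19]);
translate([326, 0, 330]) cube([89, 1012, 19]);
translate([493, 0, 330]) cube([89, 1012, 19]);
translate([660, 0, 330]) cube([89, 1012, 19]);
translate([827, 0, 330]) cube([89, 1012, 19]);
translate([994, 0, 330]) cube([89, 1012, 19]);
translate([1161, 0, 330]) cube([89, 1012, 19]);
translate([1328, 0, 330]) cube([89, 1012, 19]);
translate([1495, 0, 330]) cube([89, 1012, 19]);
translate([1662, 0, 330]) cube([89, 1012, 19]);


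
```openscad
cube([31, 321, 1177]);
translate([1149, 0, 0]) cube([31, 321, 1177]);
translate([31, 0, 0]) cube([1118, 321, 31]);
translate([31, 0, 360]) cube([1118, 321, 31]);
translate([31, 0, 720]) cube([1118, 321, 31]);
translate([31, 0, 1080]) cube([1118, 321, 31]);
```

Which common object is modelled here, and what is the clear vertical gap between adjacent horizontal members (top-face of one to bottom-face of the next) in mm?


A bookshelf. The clear shelf gap is 329 mm.

Two tall side panels with 4 horizontal boards between them — a bookshelf. The first two shelf undersides are at z = 0 and z = 360; with shelf thickness 31, the clear gap is 360 − 0 − 31 = 329 mm.


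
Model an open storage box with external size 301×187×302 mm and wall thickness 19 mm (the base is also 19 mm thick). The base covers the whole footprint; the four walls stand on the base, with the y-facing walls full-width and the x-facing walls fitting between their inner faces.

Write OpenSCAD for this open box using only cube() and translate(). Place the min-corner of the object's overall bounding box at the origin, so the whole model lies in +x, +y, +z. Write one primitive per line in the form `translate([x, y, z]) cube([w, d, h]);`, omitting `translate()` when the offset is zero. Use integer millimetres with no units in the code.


cube([301, 187, 19]);
translate([0, 0, 19]) cube([301, 19, 283]);
translate([0, 168, 19]) cube([301, 19, 283]);
translate([0, 19, 19]) cube([19, 149, 283]);
translate([282, 19, 19]) cube([19, 149, 283]);


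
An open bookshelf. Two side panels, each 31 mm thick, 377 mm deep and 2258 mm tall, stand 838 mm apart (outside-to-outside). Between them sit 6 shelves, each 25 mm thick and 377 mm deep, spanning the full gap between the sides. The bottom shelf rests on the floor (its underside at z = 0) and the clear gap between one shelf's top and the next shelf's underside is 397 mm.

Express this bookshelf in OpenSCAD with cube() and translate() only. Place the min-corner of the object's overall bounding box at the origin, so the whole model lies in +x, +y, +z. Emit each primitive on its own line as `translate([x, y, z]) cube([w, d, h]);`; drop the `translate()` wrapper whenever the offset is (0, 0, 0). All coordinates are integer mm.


cube([31, 377, 2258]);
translate([807, 0, 0]) cube([31, 377, 2258]);
translate([31, 0, 0]) cube([776, 377, 25]);
translate([31, 0, 422]) cube([776, 377, 25]);
translate([31, 0, 844]) cube([776, 377, 25]);
translate([31, 0, 1266]) cube([776, 377, 25]);
translate([31, 0, 1688]) cube([776, 377, 25]);
translate([31, 0, 2110]) cube([776, 377, 25]);


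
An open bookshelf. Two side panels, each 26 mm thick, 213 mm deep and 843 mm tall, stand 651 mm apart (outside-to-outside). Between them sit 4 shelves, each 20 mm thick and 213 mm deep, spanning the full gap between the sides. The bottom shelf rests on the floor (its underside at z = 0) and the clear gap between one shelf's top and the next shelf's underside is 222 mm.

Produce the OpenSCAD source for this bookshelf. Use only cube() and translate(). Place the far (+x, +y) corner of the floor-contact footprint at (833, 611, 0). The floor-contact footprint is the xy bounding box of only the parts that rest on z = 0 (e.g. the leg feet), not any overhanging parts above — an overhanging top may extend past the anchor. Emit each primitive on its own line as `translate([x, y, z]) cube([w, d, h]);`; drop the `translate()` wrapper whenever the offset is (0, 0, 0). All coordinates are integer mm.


translate([182, 398, 0]) cube([26, 213, 843]);
translate([807, 398, 0]) cube([26, 213, 843]);
translate([208, 398, 0]) cube([599, 213, 20]);
translate([208, 398, 242]) cube([599, 213, 20]);
translate([208, 398, 484]) cube([599, 213, 20]);
translate([208, 398, 726]) cube([599, 213, 20]);


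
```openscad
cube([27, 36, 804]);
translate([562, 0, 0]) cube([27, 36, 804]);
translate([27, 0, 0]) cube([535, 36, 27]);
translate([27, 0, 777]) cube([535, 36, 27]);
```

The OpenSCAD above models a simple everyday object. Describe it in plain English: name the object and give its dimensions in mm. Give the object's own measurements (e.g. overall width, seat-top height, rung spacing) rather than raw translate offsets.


A rectangular picture frame lying in the x–z plane (depth along y). The opening is 535 mm wide (x) by 750 mm tall (z), surrounded by a border 27 mm wide on all four sides. The frame is 36 mm deep and is made of two full-height vertical stiles with two horizontal rails fitted between them.


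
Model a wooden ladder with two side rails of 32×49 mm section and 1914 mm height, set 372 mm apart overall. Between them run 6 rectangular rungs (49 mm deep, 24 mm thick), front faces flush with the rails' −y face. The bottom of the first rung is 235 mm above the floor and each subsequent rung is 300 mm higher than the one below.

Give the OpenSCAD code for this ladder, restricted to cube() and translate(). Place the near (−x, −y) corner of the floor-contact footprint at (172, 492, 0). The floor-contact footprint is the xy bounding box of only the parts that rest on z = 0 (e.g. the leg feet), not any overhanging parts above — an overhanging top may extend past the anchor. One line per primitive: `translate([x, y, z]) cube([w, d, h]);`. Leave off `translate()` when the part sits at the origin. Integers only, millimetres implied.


translate([172, 492, 0]) cube([32, 49, 1914]);
translate([512, 492, 0]) cube([32, 49, 1914]);
translate([204, 492, 235]) cube([308, 49, 24]);
translate([204, 492, 535]) cube([308, 49, 24]);
translate([204, 492, 835]) cube([308, 49, 24]);
translate([204, 492, 1135]) cube([308, 49, 24]);
translate([204, 492, 1435]) cube([308, 49, 24]);
translate([204, 492, 1735]) cube([308, 49, 24]);


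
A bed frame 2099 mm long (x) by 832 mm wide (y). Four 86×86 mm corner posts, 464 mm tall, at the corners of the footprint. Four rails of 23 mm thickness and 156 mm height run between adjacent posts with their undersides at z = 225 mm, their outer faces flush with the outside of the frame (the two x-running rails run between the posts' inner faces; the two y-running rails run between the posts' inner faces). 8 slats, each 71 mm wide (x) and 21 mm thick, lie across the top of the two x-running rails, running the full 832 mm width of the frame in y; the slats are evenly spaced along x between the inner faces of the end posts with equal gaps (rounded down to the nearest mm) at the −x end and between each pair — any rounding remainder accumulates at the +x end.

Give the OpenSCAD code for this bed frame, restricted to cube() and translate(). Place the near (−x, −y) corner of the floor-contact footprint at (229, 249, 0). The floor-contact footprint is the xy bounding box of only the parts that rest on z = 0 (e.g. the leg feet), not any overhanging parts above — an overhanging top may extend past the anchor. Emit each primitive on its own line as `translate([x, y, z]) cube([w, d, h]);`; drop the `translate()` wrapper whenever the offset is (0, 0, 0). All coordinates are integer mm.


// slat z = rail_z + rail_h = 225 + 156 = 381
// slat gap = ⌊(1927 − 8·71) / 9⌋ = 151
translate([229, 249, 0]) cube([86, 86, 464]);
translate([229, 995, 0]) cube([86, 86, 464]);
translate([2242, 249, 0]) cube([86, 86, 464]);
translate([2242, 995, 0]) cube([86, 86, 464]);
translate([315, 249, 225]) cube([1927, 23, 156]);
translate([315, 1058, 225]) cube([1927, 23, 156]);
translate([229, 335, 225]) cube([23, 660, 156]);
translate([2305, 335, 225]) cube([23, 660, 156]);
translate([466, 249, 381]) cube([71, 832, 21]);
translate([688, 249, 381]) cube([71, 832, 21]);
translate([910, 249, 381]) cube([71, 832, 21]);
translate([1132, 249, 381]) cube([71, 832, 21]);
translate([1354, 249, 381]) cube([71, 832, 21]);
translate([1576, 249, 381]) cube([71, 832, 21]);
translate([1798, 249, 381]) cube([71, 832, 21]);
translate([2020, 249, 381]) cube([71, 832, 21]);


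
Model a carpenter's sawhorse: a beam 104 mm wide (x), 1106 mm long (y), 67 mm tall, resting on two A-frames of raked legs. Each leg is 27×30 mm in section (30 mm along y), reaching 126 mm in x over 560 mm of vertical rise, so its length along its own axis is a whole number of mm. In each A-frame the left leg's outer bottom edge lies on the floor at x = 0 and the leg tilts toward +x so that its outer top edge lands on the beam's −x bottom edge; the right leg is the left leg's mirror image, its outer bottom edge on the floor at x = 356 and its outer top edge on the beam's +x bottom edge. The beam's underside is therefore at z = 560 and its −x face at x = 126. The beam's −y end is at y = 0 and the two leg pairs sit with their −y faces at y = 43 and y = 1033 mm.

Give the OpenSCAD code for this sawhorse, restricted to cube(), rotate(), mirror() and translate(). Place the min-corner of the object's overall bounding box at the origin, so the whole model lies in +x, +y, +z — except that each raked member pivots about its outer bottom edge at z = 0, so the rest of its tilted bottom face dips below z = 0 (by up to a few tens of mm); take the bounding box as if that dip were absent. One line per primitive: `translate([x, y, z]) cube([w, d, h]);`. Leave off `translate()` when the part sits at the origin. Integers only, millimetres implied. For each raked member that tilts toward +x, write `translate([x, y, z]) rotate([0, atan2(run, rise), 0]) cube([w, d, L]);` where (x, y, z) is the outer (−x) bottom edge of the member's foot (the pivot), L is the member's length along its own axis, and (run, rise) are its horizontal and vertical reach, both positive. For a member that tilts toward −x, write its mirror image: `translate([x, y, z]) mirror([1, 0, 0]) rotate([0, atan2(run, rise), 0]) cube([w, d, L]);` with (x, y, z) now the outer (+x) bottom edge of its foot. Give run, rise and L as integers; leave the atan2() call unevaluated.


translate([126, 0, 560]) cube([104, 1106, 67]);
translate([0, 43, 0]) rotate([0, atan2(126, 560), 0]) cube([27, 30, 574]);
translate([356, 43, 0]) mirror([1, 0, 0]) rotate([0, atan2(126, 560), 0]) cube([27, 30, 574]);
translate([0, 1033, 0]) rotate([0, atan2(126, 560), 0]) cube([27, 30, 574]);
translate([356, 1033, 0]) mirror([1, 0, 0]) rotate([0, atan2(126, 560), 0]) cube([27, 30, 574]);


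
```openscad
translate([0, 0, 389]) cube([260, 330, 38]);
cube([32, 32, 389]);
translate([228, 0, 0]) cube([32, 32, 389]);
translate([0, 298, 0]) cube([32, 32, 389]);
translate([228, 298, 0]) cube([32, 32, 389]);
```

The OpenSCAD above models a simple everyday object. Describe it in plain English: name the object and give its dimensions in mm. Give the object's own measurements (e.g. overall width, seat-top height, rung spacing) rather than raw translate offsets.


A simple wooden stool: a rectangular seat 260 mm (x) by 330 mm (y), 38 mm thick, top face at z = 427 mm, on four square legs, each 32×32 mm in cross-section. The legs rest on z = 0, each flush with a corner of the seat.


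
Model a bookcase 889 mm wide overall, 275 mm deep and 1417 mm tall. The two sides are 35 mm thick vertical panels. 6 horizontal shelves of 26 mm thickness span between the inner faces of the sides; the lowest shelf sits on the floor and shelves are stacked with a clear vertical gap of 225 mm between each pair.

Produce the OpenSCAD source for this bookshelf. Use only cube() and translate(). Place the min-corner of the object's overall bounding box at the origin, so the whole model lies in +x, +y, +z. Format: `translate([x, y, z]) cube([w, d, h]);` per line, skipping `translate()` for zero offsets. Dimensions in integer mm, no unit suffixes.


cube([35, 275, 1417]);
translate([854, 0, 0]) cube([35, 275, 1417]);
translate([35, 0, 0]) cube([819, 275, 26]);
translate([35, 0, 251]) cube([819, 275, 26]);
translate([35, 0, 502]) cube([819, 275, 26]);
translate([35, 0, 753]) cube([819, 275, 26]);
translate([35, 0, 1004]) cube([819, 275, 26]);
translate([35, 0, 1255]) cube([819, 275, 26]);


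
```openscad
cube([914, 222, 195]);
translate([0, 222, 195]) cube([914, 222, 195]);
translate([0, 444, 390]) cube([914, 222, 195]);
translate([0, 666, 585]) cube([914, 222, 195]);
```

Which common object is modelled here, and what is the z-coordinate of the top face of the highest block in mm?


A staircase. The total rise is 780 mm.

4 identical blocks, each offset up and back from the previous — a staircase. Each step is 195 mm tall and there are 4 of them, so the total rise is 4 × 195 = 780 mm.


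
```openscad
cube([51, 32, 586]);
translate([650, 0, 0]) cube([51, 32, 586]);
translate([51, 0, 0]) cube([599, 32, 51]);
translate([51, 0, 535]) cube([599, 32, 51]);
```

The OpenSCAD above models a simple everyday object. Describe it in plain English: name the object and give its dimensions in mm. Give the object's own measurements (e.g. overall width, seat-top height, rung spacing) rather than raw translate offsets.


A rectangular picture frame lying in the x–z plane (depth along y). The opening is 599 mm wide (x) by 484 mm tall (z), surrounded by a border 51 mm wide on all four sides. The frame is 32 mm deep and is made of two full-height vertical stiles with two horizontal rails fitted between them.


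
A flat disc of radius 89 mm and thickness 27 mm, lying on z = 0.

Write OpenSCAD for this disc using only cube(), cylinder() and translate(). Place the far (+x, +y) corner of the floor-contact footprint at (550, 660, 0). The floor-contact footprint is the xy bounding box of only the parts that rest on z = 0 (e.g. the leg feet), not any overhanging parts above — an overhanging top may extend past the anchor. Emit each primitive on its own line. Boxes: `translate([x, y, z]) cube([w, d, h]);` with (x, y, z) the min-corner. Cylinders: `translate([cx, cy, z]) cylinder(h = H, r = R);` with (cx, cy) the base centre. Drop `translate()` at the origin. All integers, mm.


translate([461, 571, 0]) cylinder(h = 27, r = 89);


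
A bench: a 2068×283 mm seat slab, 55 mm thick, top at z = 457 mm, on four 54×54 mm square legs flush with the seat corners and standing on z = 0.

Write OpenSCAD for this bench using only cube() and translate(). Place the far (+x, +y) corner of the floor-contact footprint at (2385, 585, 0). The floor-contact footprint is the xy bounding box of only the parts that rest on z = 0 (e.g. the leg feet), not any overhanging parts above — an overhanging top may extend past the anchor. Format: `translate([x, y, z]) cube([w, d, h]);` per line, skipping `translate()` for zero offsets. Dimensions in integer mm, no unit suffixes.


// leg_h = 457 − 55 = 402
translate([317, 302, 402]) cube([2068, 283, 55]);
translate([317, 302, 0]) cube([54, 54, 402]);
translate([317, 531, 0]) cube([54, 54, 402]);
translate([2331, 302, 0]) cube([54, 54, 402]);
translate([2331, 531, 0]) cube([54, 54, 402]);


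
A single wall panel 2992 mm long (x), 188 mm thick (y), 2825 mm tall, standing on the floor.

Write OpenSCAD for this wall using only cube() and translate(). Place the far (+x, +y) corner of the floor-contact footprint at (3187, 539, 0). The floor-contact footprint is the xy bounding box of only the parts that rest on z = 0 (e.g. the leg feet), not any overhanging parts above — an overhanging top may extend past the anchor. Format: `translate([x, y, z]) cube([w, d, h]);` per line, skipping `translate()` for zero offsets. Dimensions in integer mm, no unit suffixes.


translate([195, 351, 0]) cube([2992, 188, 2825]);


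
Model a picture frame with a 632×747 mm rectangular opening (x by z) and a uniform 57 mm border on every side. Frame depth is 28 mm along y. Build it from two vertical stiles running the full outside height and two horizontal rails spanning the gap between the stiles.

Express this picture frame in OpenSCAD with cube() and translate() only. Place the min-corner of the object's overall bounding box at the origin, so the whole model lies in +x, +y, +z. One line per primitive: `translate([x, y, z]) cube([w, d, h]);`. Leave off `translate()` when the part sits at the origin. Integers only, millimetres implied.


cube([57, 28, 861]);
translate([689, 0, 0]) cube([57, 28, 861]);
translate([57, 0, 0]) cube([632, 28, 57]);
translate([57, 0, 804]) cube([632, 28, 57]);


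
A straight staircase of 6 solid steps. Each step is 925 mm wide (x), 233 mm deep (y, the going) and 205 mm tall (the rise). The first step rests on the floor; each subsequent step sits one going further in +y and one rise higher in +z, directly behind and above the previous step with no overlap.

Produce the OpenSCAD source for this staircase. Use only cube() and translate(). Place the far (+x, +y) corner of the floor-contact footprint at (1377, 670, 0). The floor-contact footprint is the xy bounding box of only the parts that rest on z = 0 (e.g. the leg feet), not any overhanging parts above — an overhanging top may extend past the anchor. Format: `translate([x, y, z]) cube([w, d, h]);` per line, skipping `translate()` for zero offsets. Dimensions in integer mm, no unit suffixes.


translate([452, 437, 0]) cube([925, 233, 205]);
translate([452, 670, 205]) cube([925, 233, 205]);
translate([452, 903, 410]) cube([925, 233, 205]);
translate([452, 1136, 615]) cube([925, 233, 205]);
translate([452, 1369, 820]) cube([925, 233, 205]);
translate([452, 1602, 1025]) cube([925, 233, 205]);


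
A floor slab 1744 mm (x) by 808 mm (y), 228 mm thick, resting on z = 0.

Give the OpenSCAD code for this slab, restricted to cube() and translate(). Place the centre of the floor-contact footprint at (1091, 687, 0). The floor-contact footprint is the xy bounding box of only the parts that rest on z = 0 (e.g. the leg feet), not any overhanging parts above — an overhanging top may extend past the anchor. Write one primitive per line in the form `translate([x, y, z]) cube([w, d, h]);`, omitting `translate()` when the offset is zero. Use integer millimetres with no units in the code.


translate([219, 283, 0]) cube([1744, 808, 228]);


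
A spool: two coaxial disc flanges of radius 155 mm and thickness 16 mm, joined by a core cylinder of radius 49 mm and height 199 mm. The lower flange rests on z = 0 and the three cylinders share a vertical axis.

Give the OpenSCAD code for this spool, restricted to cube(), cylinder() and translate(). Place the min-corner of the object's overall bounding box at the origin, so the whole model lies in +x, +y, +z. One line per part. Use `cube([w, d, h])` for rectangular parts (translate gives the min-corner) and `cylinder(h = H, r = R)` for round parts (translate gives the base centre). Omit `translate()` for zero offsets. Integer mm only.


translate([155, 155, 0]) cylinder(h = 16, r = 155);
translate([155, 155, 16]) cylinder(h = 199, r = 49);
translate([155, 155, 215]) cylinder(h = 16, r = 155);


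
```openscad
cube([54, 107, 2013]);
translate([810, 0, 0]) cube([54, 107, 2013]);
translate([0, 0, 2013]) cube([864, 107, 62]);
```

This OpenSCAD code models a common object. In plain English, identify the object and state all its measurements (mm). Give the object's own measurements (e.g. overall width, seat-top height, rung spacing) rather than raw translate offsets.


A door frame. The clear opening is 756 mm wide and 2013 mm high. Two 54 mm wide jambs, 107 mm deep, stand either side of the opening from the floor to the top of the opening. A 62 mm thick head sits across the top of both jambs, spanning the full outside width of the frame.


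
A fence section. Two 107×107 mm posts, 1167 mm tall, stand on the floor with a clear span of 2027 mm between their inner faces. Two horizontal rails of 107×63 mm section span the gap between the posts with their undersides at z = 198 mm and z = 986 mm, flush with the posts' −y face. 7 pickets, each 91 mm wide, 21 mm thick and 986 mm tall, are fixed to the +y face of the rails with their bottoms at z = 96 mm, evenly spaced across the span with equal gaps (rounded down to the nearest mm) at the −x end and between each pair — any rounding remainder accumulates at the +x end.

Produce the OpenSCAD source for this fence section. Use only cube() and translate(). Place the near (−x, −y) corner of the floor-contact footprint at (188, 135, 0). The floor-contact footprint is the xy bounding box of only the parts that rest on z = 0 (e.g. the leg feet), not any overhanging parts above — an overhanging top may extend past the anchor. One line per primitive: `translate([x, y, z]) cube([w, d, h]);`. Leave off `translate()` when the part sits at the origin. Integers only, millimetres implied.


translate([188, 135, 0]) cube([107, 107, 1167]);
translate([2322, 135, 0]) cube([107, 107, 1167]);
translate([295, 135, 198]) cube([2027, 107, 63]);
translate([295, 135, 986]) cube([2027, 107, 63]);
translate([468, 242, 96]) cube([91, 21, 986]);
translate([732, 242, 96]) cube([91, 21, 986]);
translate([996, 242, 96]) cube([91, 21, 986]);
translate([1260, 242, 96]) cube([91, 21, 986]);
translate([1524, 242, 96]) cube([91, 21, 986]);
translate([1788, 242, 96]) cube([91, 21, 986]);
translate([2052, 242, 96]) cube([91, 21, 986]);


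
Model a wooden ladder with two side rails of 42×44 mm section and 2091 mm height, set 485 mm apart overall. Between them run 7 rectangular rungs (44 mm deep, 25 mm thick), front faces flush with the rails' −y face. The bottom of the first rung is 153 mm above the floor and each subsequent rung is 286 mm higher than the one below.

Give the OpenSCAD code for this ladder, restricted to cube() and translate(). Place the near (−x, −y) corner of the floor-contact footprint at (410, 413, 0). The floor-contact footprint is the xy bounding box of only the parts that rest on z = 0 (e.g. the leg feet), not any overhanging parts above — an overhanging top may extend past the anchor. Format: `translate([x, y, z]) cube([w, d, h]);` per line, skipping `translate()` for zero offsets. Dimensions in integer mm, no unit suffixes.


// rung span = 485 - 2*42 = 401
// rung[k] z = 153 + k*286
translate([410, 413, 0]) cube([42, 44, 2091]);
translate([853, 413, 0]) cube([42, 44, 2091]);
translate([452, 413, 153]) cube([401, 44, 25]);
translate([452, 413, 439]) cube([401, 44, 25]);
translate([452, 413, 725]) cube([401, 44, 25]);
translate([452, 413, 1011]) cube([401, 44, 25]);
translate([452, 413, 1297]) cube([401, 44, 25]);
translate([452, 413, 1583]) cube([401, 44, 25]);
translate([452, 413, 1869]) cube([401, 44, 25]);


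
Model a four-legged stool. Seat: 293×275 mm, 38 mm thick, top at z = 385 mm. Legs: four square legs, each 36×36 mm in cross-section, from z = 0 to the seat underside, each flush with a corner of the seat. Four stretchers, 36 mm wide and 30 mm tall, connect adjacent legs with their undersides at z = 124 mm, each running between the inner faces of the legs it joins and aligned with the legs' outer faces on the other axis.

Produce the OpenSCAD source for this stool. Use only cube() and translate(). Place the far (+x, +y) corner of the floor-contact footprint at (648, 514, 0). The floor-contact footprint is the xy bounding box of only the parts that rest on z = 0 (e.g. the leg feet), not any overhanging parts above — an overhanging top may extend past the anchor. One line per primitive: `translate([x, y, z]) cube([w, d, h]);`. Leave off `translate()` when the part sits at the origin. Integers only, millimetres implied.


translate([355, 239, 347]) cube([293, 275, 38]);
translate([355, 239, 0]) cube([36, 36, 347]);
translate([612, 239, 0]) cube([36, 36, 347]);
translate([355, 478, 0]) cube([36, 36, 347]);
translate([612, 478, 0]) cube([36, 36, 347]);
translate([391, 239, 124]) cube([221, 36, 30]);
translate([391, 478, 124]) cube([221, 36, 30]);
translate([355, 275, 124]) cube([36, 203, 30]);
translate([612, 275, 124]) cube([36, 203, 30]);


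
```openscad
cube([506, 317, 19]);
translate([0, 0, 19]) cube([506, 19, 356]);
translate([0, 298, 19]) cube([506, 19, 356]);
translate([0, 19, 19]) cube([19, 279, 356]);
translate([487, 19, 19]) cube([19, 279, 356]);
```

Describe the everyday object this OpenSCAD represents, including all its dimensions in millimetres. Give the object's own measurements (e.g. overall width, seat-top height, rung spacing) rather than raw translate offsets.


An open-topped rectangular box: outside dimensions 506×317×375 mm, with a uniform wall and base thickness of 19 mm. The base is a full 506×317 slab on the floor; four walls sit on top of the base. The front and back walls (the −y and +y sides) span the full width; the two side walls fit between them.


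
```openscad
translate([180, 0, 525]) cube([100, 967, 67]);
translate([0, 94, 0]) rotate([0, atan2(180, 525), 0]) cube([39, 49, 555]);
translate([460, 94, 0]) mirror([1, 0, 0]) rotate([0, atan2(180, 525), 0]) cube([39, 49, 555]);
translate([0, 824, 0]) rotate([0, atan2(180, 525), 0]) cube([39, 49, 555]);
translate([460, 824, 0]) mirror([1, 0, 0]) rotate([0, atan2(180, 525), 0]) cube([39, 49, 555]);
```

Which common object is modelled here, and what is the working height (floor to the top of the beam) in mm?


A sawhorse. The overall height is 592 mm.

A beam across two mirrored pairs of raked legs — a sawhorse. The beam's underside is at z = 525 (matching the legs' vertical rise in atan2(180, 525)) and the beam is 67 mm tall, so its top is at 525 + 67 = 592 mm. The raked legs top out at the beam's underside, so that is the highest point.


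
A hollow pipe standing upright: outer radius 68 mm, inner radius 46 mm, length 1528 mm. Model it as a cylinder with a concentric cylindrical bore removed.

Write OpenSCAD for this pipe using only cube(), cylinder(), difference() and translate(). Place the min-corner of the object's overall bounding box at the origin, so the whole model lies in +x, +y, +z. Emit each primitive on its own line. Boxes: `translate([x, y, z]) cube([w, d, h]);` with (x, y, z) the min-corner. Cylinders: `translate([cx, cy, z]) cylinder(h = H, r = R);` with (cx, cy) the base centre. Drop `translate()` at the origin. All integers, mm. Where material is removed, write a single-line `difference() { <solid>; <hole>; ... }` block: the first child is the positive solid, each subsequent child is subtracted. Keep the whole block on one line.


difference() { translate([68, 68, 0]) cylinder(h = 1528, r = 68); translate([68, 68, 0]) cylinder(h = 1528, r = 46); }
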